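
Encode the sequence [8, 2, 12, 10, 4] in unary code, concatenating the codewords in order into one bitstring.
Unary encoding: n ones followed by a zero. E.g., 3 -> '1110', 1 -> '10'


Encode each number as n ones followed by a terminating 0:
  8 -> 111111110 (9 bits)
  2 -> 110 (3 bits)
  12 -> 1111111111110 (13 bits)
  10 -> 11111111110 (11 bits)
  4 -> 11110 (5 bits)
Total length = 9 + 3 + 13 + 11 + 5 = 41 bits.

Unary([8, 2, 12, 10, 4]) = 11111111011011111111111101111111111011110 (41 bits)


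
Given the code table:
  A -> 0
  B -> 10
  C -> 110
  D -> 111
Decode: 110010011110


Decoding:
110 -> C
0 -> A
10 -> B
0 -> A
111 -> D
10 -> B


Result: CABADB


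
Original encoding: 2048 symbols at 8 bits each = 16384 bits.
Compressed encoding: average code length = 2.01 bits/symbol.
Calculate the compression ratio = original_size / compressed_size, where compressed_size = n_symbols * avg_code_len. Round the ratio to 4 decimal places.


original_size = n_symbols * orig_bits = 2048 * 8 = 16384 bits
compressed_size = n_symbols * avg_code_len = 2048 * 2.01 = 4116.48 bits
ratio = original_size / compressed_size = 16384 / 4116.48 = 3.9801

Compression ratio = 3.9801


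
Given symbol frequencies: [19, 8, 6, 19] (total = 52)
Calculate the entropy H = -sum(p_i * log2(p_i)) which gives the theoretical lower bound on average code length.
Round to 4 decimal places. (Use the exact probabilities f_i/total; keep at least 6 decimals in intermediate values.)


Per-symbol terms -p_i * log2(p_i) with p_i = f_i/52:
  p = 19/52 = 0.365385: log2(p) = -1.452512, -p*log2(p) = 0.530726
  p = 8/52 = 0.153846: log2(p) = -2.700440, -p*log2(p) = 0.415452
  p = 6/52 = 0.115385: log2(p) = -3.115477, -p*log2(p) = 0.359478
  p = 19/52 = 0.365385: log2(p) = -1.452512, -p*log2(p) = 0.530726
H = 0.530726 + 0.415452 + 0.359478 + 0.530726 = 1.836382

H = 1.8364 bits/symbol


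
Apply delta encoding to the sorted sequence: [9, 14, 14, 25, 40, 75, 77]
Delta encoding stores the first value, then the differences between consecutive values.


First value: 9
Deltas:
  14 - 9 = 5
  14 - 14 = 0
  25 - 14 = 11
  40 - 25 = 15
  75 - 40 = 35
  77 - 75 = 2


Delta encoded: [9, 5, 0, 11, 15, 35, 2]


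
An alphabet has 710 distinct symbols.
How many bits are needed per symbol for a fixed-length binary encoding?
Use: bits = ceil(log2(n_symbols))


log2(710) = 9.4717
Bracket: 2^9 = 512 < 710 <= 2^10 = 1024
So ceil(log2(710)) = 10

bits = ceil(log2(710)) = ceil(9.4717) = 10 bits


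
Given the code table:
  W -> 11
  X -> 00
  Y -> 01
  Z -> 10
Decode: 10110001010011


Decoding:
10 -> Z
11 -> W
00 -> X
01 -> Y
01 -> Y
00 -> X
11 -> W


Result: ZWXYYXW


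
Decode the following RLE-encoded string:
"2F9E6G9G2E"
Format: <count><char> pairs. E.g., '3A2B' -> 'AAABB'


Expanding each <count><char> pair:
  2F -> 'FF'
  9E -> 'EEEEEEEEE'
  6G -> 'GGGGGG'
  9G -> 'GGGGGGGGG'
  2E -> 'EE'

Decoded = FFEEEEEEEEEGGGGGGGGGGGGGGGEE


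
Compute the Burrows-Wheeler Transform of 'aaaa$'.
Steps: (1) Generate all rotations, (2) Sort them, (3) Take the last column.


Rotations (sorted):
  0: $aaaa -> last char: a
  1: a$aaa -> last char: a
  2: aa$aa -> last char: a
  3: aaa$a -> last char: a
  4: aaaa$ -> last char: $


BWT = aaaa$


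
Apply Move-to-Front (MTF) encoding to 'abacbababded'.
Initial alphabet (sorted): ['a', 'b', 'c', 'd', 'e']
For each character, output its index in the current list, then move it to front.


MTF encoding:
'a': index 0 in ['a', 'b', 'c', 'd', 'e'] -> ['a', 'b', 'c', 'd', 'e']
'b': index 1 in ['a', 'b', 'c', 'd', 'e'] -> ['b', 'a', 'c', 'd', 'e']
'a': index 1 in ['b', 'a', 'c', 'd', 'e'] -> ['a', 'b', 'c', 'd', 'e']
'c': index 2 in ['a', 'b', 'c', 'd', 'e'] -> ['c', 'a', 'b', 'd', 'e']
'b': index 2 in ['c', 'a', 'b', 'd', 'e'] -> ['b', 'c', 'a', 'd', 'e']
'a': index 2 in ['b', 'c', 'a', 'd', 'e'] -> ['a', 'b', 'c', 'd', 'e']
'b': index 1 in ['a', 'b', 'c', 'd', 'e'] -> ['b', 'a', 'c', 'd', 'e']
'a': index 1 in ['b', 'a', 'c', 'd', 'e'] -> ['a', 'b', 'c', 'd', 'e']
'b': index 1 in ['a', 'b', 'c', 'd', 'e'] -> ['b', 'a', 'c', 'd', 'e']
'd': index 3 in ['b', 'a', 'c', 'd', 'e'] -> ['d', 'b', 'a', 'c', 'e']
'e': index 4 in ['d', 'b', 'a', 'c', 'e'] -> ['e', 'd', 'b', 'a', 'c']
'd': index 1 in ['e', 'd', 'b', 'a', 'c'] -> ['d', 'e', 'b', 'a', 'c']


Output: [0, 1, 1, 2, 2, 2, 1, 1, 1, 3, 4, 1]


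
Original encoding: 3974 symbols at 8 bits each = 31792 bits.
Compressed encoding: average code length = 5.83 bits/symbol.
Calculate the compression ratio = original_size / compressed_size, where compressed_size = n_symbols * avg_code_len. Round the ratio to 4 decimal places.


original_size = n_symbols * orig_bits = 3974 * 8 = 31792 bits
compressed_size = n_symbols * avg_code_len = 3974 * 5.83 = 23168.42 bits
ratio = original_size / compressed_size = 31792 / 23168.42 = 1.3722

Compression ratio = 1.3722


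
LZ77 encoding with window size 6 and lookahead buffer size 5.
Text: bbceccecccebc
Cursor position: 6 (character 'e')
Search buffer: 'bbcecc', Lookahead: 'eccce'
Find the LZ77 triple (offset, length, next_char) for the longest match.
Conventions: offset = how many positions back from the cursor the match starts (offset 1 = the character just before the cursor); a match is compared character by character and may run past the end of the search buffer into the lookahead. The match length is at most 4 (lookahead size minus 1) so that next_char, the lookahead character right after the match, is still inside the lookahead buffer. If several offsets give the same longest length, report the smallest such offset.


Try each offset into the search buffer:
  offset=1 (pos 5, char 'c'): match length 0
  offset=2 (pos 4, char 'c'): match length 0
  offset=3 (pos 3, char 'e'): match length 3
  offset=4 (pos 2, char 'c'): match length 0
  offset=5 (pos 1, char 'b'): match length 0
  offset=6 (pos 0, char 'b'): match length 0
Longest match has length 3 at offset 3.
next_char = character at position 6 + 3 = 9 -> 'c'

Best match: offset=3, length=3 (matching 'ecc' starting at position 3)
LZ77 triple: (3, 3, 'c')


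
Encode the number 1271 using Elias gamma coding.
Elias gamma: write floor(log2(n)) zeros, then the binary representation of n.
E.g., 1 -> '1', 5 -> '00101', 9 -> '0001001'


num_bits = floor(log2(1271)) + 1 = 11
leading_zeros = num_bits - 1 = 10
binary(1271) = 10011110111

Elias gamma(1271) = '0000000000' + '10011110111' = 000000000010011110111 (21 bits)


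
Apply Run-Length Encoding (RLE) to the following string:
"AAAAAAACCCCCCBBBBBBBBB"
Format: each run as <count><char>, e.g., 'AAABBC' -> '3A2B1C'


Scanning runs left to right:
  i=0: run of 'A' x 7 -> '7A'
  i=7: run of 'C' x 6 -> '6C'
  i=13: run of 'B' x 9 -> '9B'

RLE = 7A6C9B


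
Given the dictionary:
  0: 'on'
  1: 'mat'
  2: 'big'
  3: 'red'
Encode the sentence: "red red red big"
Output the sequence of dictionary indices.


Look up each word in the dictionary:
  'red' -> 3
  'red' -> 3
  'red' -> 3
  'big' -> 2

Encoded: [3, 3, 3, 2]


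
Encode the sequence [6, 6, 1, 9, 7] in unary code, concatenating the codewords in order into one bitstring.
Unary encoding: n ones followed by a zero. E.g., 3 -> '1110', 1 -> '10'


Encode each number as n ones followed by a terminating 0:
  6 -> 1111110 (7 bits)
  6 -> 1111110 (7 bits)
  1 -> 10 (2 bits)
  9 -> 1111111110 (10 bits)
  7 -> 11111110 (8 bits)
Total length = 7 + 7 + 2 + 10 + 8 = 34 bits.

Unary([6, 6, 1, 9, 7]) = 1111110111111010111111111011111110 (34 bits)


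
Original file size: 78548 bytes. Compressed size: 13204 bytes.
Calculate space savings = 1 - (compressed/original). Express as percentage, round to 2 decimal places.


ratio = compressed/original = 13204/78548 = 0.168101
savings = 1 - ratio = 1 - 0.168101 = 0.831899
as a percentage: 0.831899 * 100 = 83.19%

Space savings = 1 - 13204/78548 = 83.19%


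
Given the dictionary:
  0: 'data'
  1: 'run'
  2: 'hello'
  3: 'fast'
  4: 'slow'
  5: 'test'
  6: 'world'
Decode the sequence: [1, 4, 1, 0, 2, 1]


Look up each index in the dictionary:
  1 -> 'run'
  4 -> 'slow'
  1 -> 'run'
  0 -> 'data'
  2 -> 'hello'
  1 -> 'run'

Decoded: "run slow run data hello run"


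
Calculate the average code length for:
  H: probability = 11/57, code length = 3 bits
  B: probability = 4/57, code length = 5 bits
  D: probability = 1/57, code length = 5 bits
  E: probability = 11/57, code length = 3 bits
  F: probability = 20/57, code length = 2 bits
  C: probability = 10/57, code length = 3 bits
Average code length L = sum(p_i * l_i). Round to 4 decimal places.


Weighted contributions p_i * l_i:
  H: (11/57) * 3 = 33/57
  B: (4/57) * 5 = 20/57
  D: (1/57) * 5 = 5/57
  E: (11/57) * 3 = 33/57
  F: (20/57) * 2 = 40/57
  C: (10/57) * 3 = 30/57
Sum = (33 + 20 + 5 + 33 + 40 + 30)/57 = 161/57

L = 161/57 = 2.8246 bits/symbol


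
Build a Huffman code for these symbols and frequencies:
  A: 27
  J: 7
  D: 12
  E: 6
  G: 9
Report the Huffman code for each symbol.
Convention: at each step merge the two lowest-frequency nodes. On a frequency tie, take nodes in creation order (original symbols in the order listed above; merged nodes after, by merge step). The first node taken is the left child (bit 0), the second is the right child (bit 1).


Huffman tree construction:
Step 1: Merge E(6) + J(7) = 13
Step 2: Merge G(9) + D(12) = 21
Step 3: Merge (E+J)(13) + (G+D)(21) = 34
Step 4: Merge A(27) + ((E+J)+(G+D))(34) = 61
Read each symbol's code off the tree from the root (left child = 0, right child = 1).

Codes:
  A: 0 (length 1)
  J: 101 (length 3)
  D: 111 (length 3)
  E: 100 (length 3)
  G: 110 (length 3)
Average code length: 129/61 = 2.1148 bits/symbol


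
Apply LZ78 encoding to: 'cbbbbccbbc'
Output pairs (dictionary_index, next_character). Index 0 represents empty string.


LZ78 encoding steps:
Dictionary: {0: ''}
Step 1: w='' (idx 0), next='c' -> output (0, 'c'), add 'c' as idx 1
Step 2: w='' (idx 0), next='b' -> output (0, 'b'), add 'b' as idx 2
Step 3: w='b' (idx 2), next='b' -> output (2, 'b'), add 'bb' as idx 3
Step 4: w='b' (idx 2), next='c' -> output (2, 'c'), add 'bc' as idx 4
Step 5: w='c' (idx 1), next='b' -> output (1, 'b'), add 'cb' as idx 5
Step 6: w='bc' (idx 4), end of input -> output (4, '')


Encoded: [(0, 'c'), (0, 'b'), (2, 'b'), (2, 'c'), (1, 'b'), (4, '')]


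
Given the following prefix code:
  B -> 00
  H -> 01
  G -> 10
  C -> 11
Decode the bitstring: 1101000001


Decoding step by step:
Bits 11 -> C
Bits 01 -> H
Bits 00 -> B
Bits 00 -> B
Bits 01 -> H


Decoded message: CHBBH


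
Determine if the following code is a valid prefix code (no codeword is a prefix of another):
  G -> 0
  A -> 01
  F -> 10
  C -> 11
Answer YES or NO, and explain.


Checking each pair (does one codeword prefix another?):
  G='0' vs A='01': prefix -- VIOLATION

NO -- this is NOT a valid prefix code. G (0) is a prefix of A (01).


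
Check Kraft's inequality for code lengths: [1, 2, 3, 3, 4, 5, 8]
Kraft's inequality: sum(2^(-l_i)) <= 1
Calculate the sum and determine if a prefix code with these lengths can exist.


Sum = 2^(-1) + 2^(-2) + 2^(-3) + 2^(-3) + 2^(-4) + 2^(-5) + 2^(-8)
    = 0.5 + 0.25 + 0.125 + 0.125 + 0.0625 + 0.03125 + 0.00390625
    = 281/256 = 1.09765625
Since 1.09765625 > 1, Kraft's inequality is NOT satisfied.
A prefix code with these lengths CANNOT exist.

Kraft sum = 1.09765625. Not satisfied.


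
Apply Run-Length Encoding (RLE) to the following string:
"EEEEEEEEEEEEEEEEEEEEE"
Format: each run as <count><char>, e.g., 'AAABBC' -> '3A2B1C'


Scanning runs left to right:
  i=0: run of 'E' x 21 -> '21E'

RLE = 21E


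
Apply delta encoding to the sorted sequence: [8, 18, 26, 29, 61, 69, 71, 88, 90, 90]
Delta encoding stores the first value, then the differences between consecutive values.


First value: 8
Deltas:
  18 - 8 = 10
  26 - 18 = 8
  29 - 26 = 3
  61 - 29 = 32
  69 - 61 = 8
  71 - 69 = 2
  88 - 71 = 17
  90 - 88 = 2
  90 - 90 = 0


Delta encoded: [8, 10, 8, 3, 32, 8, 2, 17, 2, 0]


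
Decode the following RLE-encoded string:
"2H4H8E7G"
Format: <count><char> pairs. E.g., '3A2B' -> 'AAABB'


Expanding each <count><char> pair:
  2H -> 'HH'
  4H -> 'HHHH'
  8E -> 'EEEEEEEE'
  7G -> 'GGGGGGG'

Decoded = HHHHHHEEEEEEEEGGGGGGG


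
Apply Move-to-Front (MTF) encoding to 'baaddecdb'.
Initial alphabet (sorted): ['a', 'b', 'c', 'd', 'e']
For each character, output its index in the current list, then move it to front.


MTF encoding:
'b': index 1 in ['a', 'b', 'c', 'd', 'e'] -> ['b', 'a', 'c', 'd', 'e']
'a': index 1 in ['b', 'a', 'c', 'd', 'e'] -> ['a', 'b', 'c', 'd', 'e']
'a': index 0 in ['a', 'b', 'c', 'd', 'e'] -> ['a', 'b', 'c', 'd', 'e']
'd': index 3 in ['a', 'b', 'c', 'd', 'e'] -> ['d', 'a', 'b', 'c', 'e']
'd': index 0 in ['d', 'a', 'b', 'c', 'e'] -> ['d', 'a', 'b', 'c', 'e']
'e': index 4 in ['d', 'a', 'b', 'c', 'e'] -> ['e', 'd', 'a', 'b', 'c']
'c': index 4 in ['e', 'd', 'a', 'b', 'c'] -> ['c', 'e', 'd', 'a', 'b']
'd': index 2 in ['c', 'e', 'd', 'a', 'b'] -> ['d', 'c', 'e', 'a', 'b']
'b': index 4 in ['d', 'c', 'e', 'a', 'b'] -> ['b', 'd', 'c', 'e', 'a']


Output: [1, 1, 0, 3, 0, 4, 4, 2, 4]


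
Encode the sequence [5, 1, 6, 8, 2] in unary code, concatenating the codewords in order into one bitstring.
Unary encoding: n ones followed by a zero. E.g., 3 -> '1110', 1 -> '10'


Encode each number as n ones followed by a terminating 0:
  5 -> 111110 (6 bits)
  1 -> 10 (2 bits)
  6 -> 1111110 (7 bits)
  8 -> 111111110 (9 bits)
  2 -> 110 (3 bits)
Total length = 6 + 2 + 7 + 9 + 3 = 27 bits.

Unary([5, 1, 6, 8, 2]) = 111110101111110111111110110 (27 bits)


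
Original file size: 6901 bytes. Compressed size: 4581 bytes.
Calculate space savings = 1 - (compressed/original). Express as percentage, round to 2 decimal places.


ratio = compressed/original = 4581/6901 = 0.663817
savings = 1 - ratio = 1 - 0.663817 = 0.336183
as a percentage: 0.336183 * 100 = 33.62%

Space savings = 1 - 4581/6901 = 33.62%


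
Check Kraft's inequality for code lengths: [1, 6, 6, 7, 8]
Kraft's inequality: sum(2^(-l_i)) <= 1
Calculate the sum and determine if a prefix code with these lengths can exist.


Sum = 2^(-1) + 2^(-6) + 2^(-6) + 2^(-7) + 2^(-8)
    = 0.5 + 0.015625 + 0.015625 + 0.0078125 + 0.00390625
    = 139/256 = 0.54296875
Since 0.54296875 <= 1, Kraft's inequality IS satisfied.
A prefix code with these lengths CAN exist.

Kraft sum = 0.54296875. Satisfied.


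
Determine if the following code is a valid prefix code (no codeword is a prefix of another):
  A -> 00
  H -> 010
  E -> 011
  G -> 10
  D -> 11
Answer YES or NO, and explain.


Checking each pair (does one codeword prefix another?):
  A='00' vs H='010': no prefix
  A='00' vs E='011': no prefix
  A='00' vs G='10': no prefix
  A='00' vs D='11': no prefix
  H='010' vs A='00': no prefix
  H='010' vs E='011': no prefix
  H='010' vs G='10': no prefix
  H='010' vs D='11': no prefix
  E='011' vs A='00': no prefix
  E='011' vs H='010': no prefix
  E='011' vs G='10': no prefix
  E='011' vs D='11': no prefix
  G='10' vs A='00': no prefix
  G='10' vs H='010': no prefix
  G='10' vs E='011': no prefix
  G='10' vs D='11': no prefix
  D='11' vs A='00': no prefix
  D='11' vs H='010': no prefix
  D='11' vs E='011': no prefix
  D='11' vs G='10': no prefix
No violation found over all pairs.

YES -- this is a valid prefix code. No codeword is a prefix of any other codeword.


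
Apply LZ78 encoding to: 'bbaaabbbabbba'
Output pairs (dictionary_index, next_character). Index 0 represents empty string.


LZ78 encoding steps:
Dictionary: {0: ''}
Step 1: w='' (idx 0), next='b' -> output (0, 'b'), add 'b' as idx 1
Step 2: w='b' (idx 1), next='a' -> output (1, 'a'), add 'ba' as idx 2
Step 3: w='' (idx 0), next='a' -> output (0, 'a'), add 'a' as idx 3
Step 4: w='a' (idx 3), next='b' -> output (3, 'b'), add 'ab' as idx 4
Step 5: w='b' (idx 1), next='b' -> output (1, 'b'), add 'bb' as idx 5
Step 6: w='ab' (idx 4), next='b' -> output (4, 'b'), add 'abb' as idx 6
Step 7: w='ba' (idx 2), end of input -> output (2, '')


Encoded: [(0, 'b'), (1, 'a'), (0, 'a'), (3, 'b'), (1, 'b'), (4, 'b'), (2, '')]


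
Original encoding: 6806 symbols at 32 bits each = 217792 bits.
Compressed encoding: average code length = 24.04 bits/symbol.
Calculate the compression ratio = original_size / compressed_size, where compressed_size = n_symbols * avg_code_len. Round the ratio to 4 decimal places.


original_size = n_symbols * orig_bits = 6806 * 32 = 217792 bits
compressed_size = n_symbols * avg_code_len = 6806 * 24.04 = 163616.24 bits
ratio = original_size / compressed_size = 217792 / 163616.24 = 1.3311

Compression ratio = 1.3311


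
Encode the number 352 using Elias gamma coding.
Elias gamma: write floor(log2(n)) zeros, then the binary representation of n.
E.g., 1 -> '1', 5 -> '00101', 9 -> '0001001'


num_bits = floor(log2(352)) + 1 = 9
leading_zeros = num_bits - 1 = 8
binary(352) = 101100000

Elias gamma(352) = '00000000' + '101100000' = 00000000101100000 (17 bits)


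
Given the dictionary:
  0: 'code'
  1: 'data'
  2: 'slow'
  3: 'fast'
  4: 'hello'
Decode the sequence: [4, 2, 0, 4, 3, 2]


Look up each index in the dictionary:
  4 -> 'hello'
  2 -> 'slow'
  0 -> 'code'
  4 -> 'hello'
  3 -> 'fast'
  2 -> 'slow'

Decoded: "hello slow code hello fast slow"


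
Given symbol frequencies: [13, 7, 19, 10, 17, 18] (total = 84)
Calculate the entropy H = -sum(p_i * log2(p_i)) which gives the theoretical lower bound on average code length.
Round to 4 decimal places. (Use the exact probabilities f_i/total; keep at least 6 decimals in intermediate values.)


Per-symbol terms -p_i * log2(p_i) with p_i = f_i/84:
  p = 13/84 = 0.154762: log2(p) = -2.691878, -p*log2(p) = 0.416600
  p = 7/84 = 0.083333: log2(p) = -3.584963, -p*log2(p) = 0.298747
  p = 19/84 = 0.226190: log2(p) = -2.144390, -p*log2(p) = 0.485041
  p = 10/84 = 0.119048: log2(p) = -3.070389, -p*log2(p) = 0.365523
  p = 17/84 = 0.202381: log2(p) = -2.304855, -p*log2(p) = 0.466459
  p = 18/84 = 0.214286: log2(p) = -2.222392, -p*log2(p) = 0.476227
H = 0.416600 + 0.298747 + 0.485041 + 0.365523 + 0.466459 + 0.476227 = 2.508597

H = 2.5086 bits/symbol


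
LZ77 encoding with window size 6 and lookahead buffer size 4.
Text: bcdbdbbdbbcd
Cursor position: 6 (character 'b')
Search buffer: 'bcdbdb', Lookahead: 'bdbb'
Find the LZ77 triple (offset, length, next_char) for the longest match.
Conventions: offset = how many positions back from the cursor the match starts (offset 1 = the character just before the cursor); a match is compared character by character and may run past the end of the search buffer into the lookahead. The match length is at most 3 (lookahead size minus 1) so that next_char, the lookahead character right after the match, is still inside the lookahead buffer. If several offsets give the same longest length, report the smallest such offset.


Try each offset into the search buffer:
  offset=1 (pos 5, char 'b'): match length 1
  offset=2 (pos 4, char 'd'): match length 0
  offset=3 (pos 3, char 'b'): match length 3
  offset=4 (pos 2, char 'd'): match length 0
  offset=5 (pos 1, char 'c'): match length 0
  offset=6 (pos 0, char 'b'): match length 1
Longest match has length 3 at offset 3.
next_char = character at position 6 + 3 = 9 -> 'b'

Best match: offset=3, length=3 (matching 'bdb' starting at position 3)
LZ77 triple: (3, 3, 'b')


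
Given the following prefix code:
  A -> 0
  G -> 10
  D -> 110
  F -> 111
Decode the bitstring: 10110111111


Decoding step by step:
Bits 10 -> G
Bits 110 -> D
Bits 111 -> F
Bits 111 -> F


Decoded message: GDFF


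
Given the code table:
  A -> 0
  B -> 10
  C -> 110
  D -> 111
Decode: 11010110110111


Decoding:
110 -> C
10 -> B
110 -> C
110 -> C
111 -> D


Result: CBCCD


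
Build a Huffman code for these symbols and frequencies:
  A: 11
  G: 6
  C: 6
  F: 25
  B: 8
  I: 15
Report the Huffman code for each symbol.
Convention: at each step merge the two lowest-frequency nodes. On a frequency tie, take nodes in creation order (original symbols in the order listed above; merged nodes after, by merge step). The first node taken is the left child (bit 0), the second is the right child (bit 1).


Huffman tree construction:
Step 1: Merge G(6) + C(6) = 12
Step 2: Merge B(8) + A(11) = 19
Step 3: Merge (G+C)(12) + I(15) = 27
Step 4: Merge (B+A)(19) + F(25) = 44
Step 5: Merge ((G+C)+I)(27) + ((B+A)+F)(44) = 71
Read each symbol's code off the tree from the root (left child = 0, right child = 1).

Codes:
  A: 101 (length 3)
  G: 000 (length 3)
  C: 001 (length 3)
  F: 11 (length 2)
  B: 100 (length 3)
  I: 01 (length 2)
Average code length: 173/71 = 2.4366 bits/symbol


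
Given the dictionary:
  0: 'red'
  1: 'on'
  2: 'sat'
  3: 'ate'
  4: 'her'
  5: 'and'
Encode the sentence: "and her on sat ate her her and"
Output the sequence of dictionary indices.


Look up each word in the dictionary:
  'and' -> 5
  'her' -> 4
  'on' -> 1
  'sat' -> 2
  'ate' -> 3
  'her' -> 4
  'her' -> 4
  'and' -> 5

Encoded: [5, 4, 1, 2, 3, 4, 4, 5]


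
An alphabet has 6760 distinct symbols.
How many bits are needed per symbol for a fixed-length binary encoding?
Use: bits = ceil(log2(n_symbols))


log2(6760) = 12.7228
Bracket: 2^12 = 4096 < 6760 <= 2^13 = 8192
So ceil(log2(6760)) = 13

bits = ceil(log2(6760)) = ceil(12.7228) = 13 bits


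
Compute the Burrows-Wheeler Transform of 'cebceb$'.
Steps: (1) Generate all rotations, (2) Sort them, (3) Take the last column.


Rotations (sorted):
  0: $cebceb -> last char: b
  1: b$cebce -> last char: e
  2: bceb$ce -> last char: e
  3: ceb$ceb -> last char: b
  4: cebceb$ -> last char: $
  5: eb$cebc -> last char: c
  6: ebceb$c -> last char: c


BWT = beeb$cc


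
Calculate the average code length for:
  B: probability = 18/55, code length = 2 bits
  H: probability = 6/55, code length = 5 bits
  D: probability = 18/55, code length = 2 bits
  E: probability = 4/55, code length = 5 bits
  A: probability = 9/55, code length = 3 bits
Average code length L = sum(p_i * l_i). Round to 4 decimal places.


Weighted contributions p_i * l_i:
  B: (18/55) * 2 = 36/55
  H: (6/55) * 5 = 30/55
  D: (18/55) * 2 = 36/55
  E: (4/55) * 5 = 20/55
  A: (9/55) * 3 = 27/55
Sum = (36 + 30 + 36 + 20 + 27)/55 = 149/55

L = 149/55 = 2.7091 bits/symbol


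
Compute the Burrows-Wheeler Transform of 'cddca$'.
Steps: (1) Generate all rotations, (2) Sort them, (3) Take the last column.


Rotations (sorted):
  0: $cddca -> last char: a
  1: a$cddc -> last char: c
  2: ca$cdd -> last char: d
  3: cddca$ -> last char: $
  4: dca$cd -> last char: d
  5: ddca$c -> last char: c


BWT = acd$dc


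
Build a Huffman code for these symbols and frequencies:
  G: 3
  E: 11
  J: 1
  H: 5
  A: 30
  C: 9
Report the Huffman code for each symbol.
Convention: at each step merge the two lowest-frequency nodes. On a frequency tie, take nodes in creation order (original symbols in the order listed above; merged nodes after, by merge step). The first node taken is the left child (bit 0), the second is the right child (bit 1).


Huffman tree construction:
Step 1: Merge J(1) + G(3) = 4
Step 2: Merge (J+G)(4) + H(5) = 9
Step 3: Merge C(9) + ((J+G)+H)(9) = 18
Step 4: Merge E(11) + (C+((J+G)+H))(18) = 29
Step 5: Merge (E+(C+((J+G)+H)))(29) + A(30) = 59
Read each symbol's code off the tree from the root (left child = 0, right child = 1).

Codes:
  G: 01101 (length 5)
  E: 00 (length 2)
  J: 01100 (length 5)
  H: 0111 (length 4)
  A: 1 (length 1)
  C: 010 (length 3)
Average code length: 119/59 = 2.0169 bits/symbol


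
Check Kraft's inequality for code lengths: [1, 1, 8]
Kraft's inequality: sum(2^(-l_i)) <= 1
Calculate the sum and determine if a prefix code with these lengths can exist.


Sum = 2^(-1) + 2^(-1) + 2^(-8)
    = 0.5 + 0.5 + 0.00390625
    = 257/256 = 1.00390625
Since 1.00390625 > 1, Kraft's inequality is NOT satisfied.
A prefix code with these lengths CANNOT exist.

Kraft sum = 1.00390625. Not satisfied.


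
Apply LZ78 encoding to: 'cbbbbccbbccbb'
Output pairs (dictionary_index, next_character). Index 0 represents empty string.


LZ78 encoding steps:
Dictionary: {0: ''}
Step 1: w='' (idx 0), next='c' -> output (0, 'c'), add 'c' as idx 1
Step 2: w='' (idx 0), next='b' -> output (0, 'b'), add 'b' as idx 2
Step 3: w='b' (idx 2), next='b' -> output (2, 'b'), add 'bb' as idx 3
Step 4: w='b' (idx 2), next='c' -> output (2, 'c'), add 'bc' as idx 4
Step 5: w='c' (idx 1), next='b' -> output (1, 'b'), add 'cb' as idx 5
Step 6: w='bc' (idx 4), next='c' -> output (4, 'c'), add 'bcc' as idx 6
Step 7: w='bb' (idx 3), end of input -> output (3, '')


Encoded: [(0, 'c'), (0, 'b'), (2, 'b'), (2, 'c'), (1, 'b'), (4, 'c'), (3, '')]


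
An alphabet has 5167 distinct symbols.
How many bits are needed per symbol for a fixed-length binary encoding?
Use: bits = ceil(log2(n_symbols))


log2(5167) = 12.3351
Bracket: 2^12 = 4096 < 5167 <= 2^13 = 8192
So ceil(log2(5167)) = 13

bits = ceil(log2(5167)) = ceil(12.3351) = 13 bits


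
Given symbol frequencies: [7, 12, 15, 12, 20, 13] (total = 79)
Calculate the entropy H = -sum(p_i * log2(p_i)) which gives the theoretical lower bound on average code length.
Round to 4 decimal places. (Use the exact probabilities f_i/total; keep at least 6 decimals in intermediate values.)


Per-symbol terms -p_i * log2(p_i) with p_i = f_i/79:
  p = 7/79 = 0.088608: log2(p) = -3.496426, -p*log2(p) = 0.309810
  p = 12/79 = 0.151899: log2(p) = -2.718818, -p*log2(p) = 0.412985
  p = 15/79 = 0.189873: log2(p) = -2.396890, -p*log2(p) = 0.455106
  p = 12/79 = 0.151899: log2(p) = -2.718818, -p*log2(p) = 0.412985
  p = 20/79 = 0.253165: log2(p) = -1.981853, -p*log2(p) = 0.501735
  p = 13/79 = 0.164557: log2(p) = -2.603341, -p*log2(p) = 0.428398
H = 0.309810 + 0.412985 + 0.455106 + 0.412985 + 0.501735 + 0.428398 = 2.521019

H = 2.521 bits/symbol


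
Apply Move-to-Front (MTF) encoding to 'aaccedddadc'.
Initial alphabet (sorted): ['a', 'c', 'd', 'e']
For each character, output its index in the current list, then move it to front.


MTF encoding:
'a': index 0 in ['a', 'c', 'd', 'e'] -> ['a', 'c', 'd', 'e']
'a': index 0 in ['a', 'c', 'd', 'e'] -> ['a', 'c', 'd', 'e']
'c': index 1 in ['a', 'c', 'd', 'e'] -> ['c', 'a', 'd', 'e']
'c': index 0 in ['c', 'a', 'd', 'e'] -> ['c', 'a', 'd', 'e']
'e': index 3 in ['c', 'a', 'd', 'e'] -> ['e', 'c', 'a', 'd']
'd': index 3 in ['e', 'c', 'a', 'd'] -> ['d', 'e', 'c', 'a']
'd': index 0 in ['d', 'e', 'c', 'a'] -> ['d', 'e', 'c', 'a']
'd': index 0 in ['d', 'e', 'c', 'a'] -> ['d', 'e', 'c', 'a']
'a': index 3 in ['d', 'e', 'c', 'a'] -> ['a', 'd', 'e', 'c']
'd': index 1 in ['a', 'd', 'e', 'c'] -> ['d', 'a', 'e', 'c']
'c': index 3 in ['d', 'a', 'e', 'c'] -> ['c', 'd', 'a', 'e']


Output: [0, 0, 1, 0, 3, 3, 0, 0, 3, 1, 3]


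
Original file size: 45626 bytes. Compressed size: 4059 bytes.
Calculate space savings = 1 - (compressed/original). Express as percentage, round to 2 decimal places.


ratio = compressed/original = 4059/45626 = 0.088962
savings = 1 - ratio = 1 - 0.088962 = 0.911038
as a percentage: 0.911038 * 100 = 91.1%

Space savings = 1 - 4059/45626 = 91.1%


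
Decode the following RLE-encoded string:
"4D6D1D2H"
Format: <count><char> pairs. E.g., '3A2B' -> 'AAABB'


Expanding each <count><char> pair:
  4D -> 'DDDD'
  6D -> 'DDDDDD'
  1D -> 'D'
  2H -> 'HH'

Decoded = DDDDDDDDDDDHH


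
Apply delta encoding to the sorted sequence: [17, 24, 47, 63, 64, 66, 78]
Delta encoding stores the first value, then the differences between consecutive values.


First value: 17
Deltas:
  24 - 17 = 7
  47 - 24 = 23
  63 - 47 = 16
  64 - 63 = 1
  66 - 64 = 2
  78 - 66 = 12


Delta encoded: [17, 7, 23, 16, 1, 2, 12]


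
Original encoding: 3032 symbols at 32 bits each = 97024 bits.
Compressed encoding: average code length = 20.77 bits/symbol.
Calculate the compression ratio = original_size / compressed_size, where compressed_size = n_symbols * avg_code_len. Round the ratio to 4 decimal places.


original_size = n_symbols * orig_bits = 3032 * 32 = 97024 bits
compressed_size = n_symbols * avg_code_len = 3032 * 20.77 = 62974.64 bits
ratio = original_size / compressed_size = 97024 / 62974.64 = 1.5407

Compression ratio = 1.5407


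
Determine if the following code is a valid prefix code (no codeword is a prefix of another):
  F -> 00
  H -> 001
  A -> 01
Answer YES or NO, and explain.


Checking each pair (does one codeword prefix another?):
  F='00' vs H='001': prefix -- VIOLATION

NO -- this is NOT a valid prefix code. F (00) is a prefix of H (001).


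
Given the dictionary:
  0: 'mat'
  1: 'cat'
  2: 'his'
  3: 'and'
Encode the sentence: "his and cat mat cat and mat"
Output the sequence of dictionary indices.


Look up each word in the dictionary:
  'his' -> 2
  'and' -> 3
  'cat' -> 1
  'mat' -> 0
  'cat' -> 1
  'and' -> 3
  'mat' -> 0

Encoded: [2, 3, 1, 0, 1, 3, 0]


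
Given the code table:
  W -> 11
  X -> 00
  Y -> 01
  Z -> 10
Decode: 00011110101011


Decoding:
00 -> X
01 -> Y
11 -> W
10 -> Z
10 -> Z
10 -> Z
11 -> W


Result: XYWZZZW


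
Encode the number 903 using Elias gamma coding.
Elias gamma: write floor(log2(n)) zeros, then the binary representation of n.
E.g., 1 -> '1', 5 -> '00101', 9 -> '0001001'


num_bits = floor(log2(903)) + 1 = 10
leading_zeros = num_bits - 1 = 9
binary(903) = 1110000111

Elias gamma(903) = '000000000' + '1110000111' = 0000000001110000111 (19 bits)


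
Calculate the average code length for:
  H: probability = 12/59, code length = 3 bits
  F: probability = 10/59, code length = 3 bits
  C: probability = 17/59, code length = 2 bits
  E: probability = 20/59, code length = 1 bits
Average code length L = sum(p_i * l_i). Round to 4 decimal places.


Weighted contributions p_i * l_i:
  H: (12/59) * 3 = 36/59
  F: (10/59) * 3 = 30/59
  C: (17/59) * 2 = 34/59
  E: (20/59) * 1 = 20/59
Sum = (36 + 30 + 34 + 20)/59 = 120/59

L = 120/59 = 2.0339 bits/symbol


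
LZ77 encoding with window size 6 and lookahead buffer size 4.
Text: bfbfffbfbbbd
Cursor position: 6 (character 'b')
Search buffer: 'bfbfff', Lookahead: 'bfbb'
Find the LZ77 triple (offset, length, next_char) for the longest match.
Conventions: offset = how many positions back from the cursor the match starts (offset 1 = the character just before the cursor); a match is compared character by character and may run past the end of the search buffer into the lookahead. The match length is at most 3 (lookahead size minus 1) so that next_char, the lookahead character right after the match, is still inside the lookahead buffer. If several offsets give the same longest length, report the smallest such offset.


Try each offset into the search buffer:
  offset=1 (pos 5, char 'f'): match length 0
  offset=2 (pos 4, char 'f'): match length 0
  offset=3 (pos 3, char 'f'): match length 0
  offset=4 (pos 2, char 'b'): match length 2
  offset=5 (pos 1, char 'f'): match length 0
  offset=6 (pos 0, char 'b'): match length 3
Longest match has length 3 at offset 6.
next_char = character at position 6 + 3 = 9 -> 'b'

Best match: offset=6, length=3 (matching 'bfb' starting at position 0)
LZ77 triple: (6, 3, 'b')


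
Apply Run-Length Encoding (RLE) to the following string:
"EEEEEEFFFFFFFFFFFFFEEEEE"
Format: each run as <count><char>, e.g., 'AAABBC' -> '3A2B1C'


Scanning runs left to right:
  i=0: run of 'E' x 6 -> '6E'
  i=6: run of 'F' x 13 -> '13F'
  i=19: run of 'E' x 5 -> '5E'

RLE = 6E13F5E


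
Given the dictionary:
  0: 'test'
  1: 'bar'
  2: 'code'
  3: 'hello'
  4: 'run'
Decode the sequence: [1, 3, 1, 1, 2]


Look up each index in the dictionary:
  1 -> 'bar'
  3 -> 'hello'
  1 -> 'bar'
  1 -> 'bar'
  2 -> 'code'

Decoded: "bar hello bar bar code"


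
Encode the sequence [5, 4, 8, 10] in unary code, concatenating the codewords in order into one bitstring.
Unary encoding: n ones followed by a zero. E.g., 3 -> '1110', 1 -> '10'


Encode each number as n ones followed by a terminating 0:
  5 -> 111110 (6 bits)
  4 -> 11110 (5 bits)
  8 -> 111111110 (9 bits)
  10 -> 11111111110 (11 bits)
Total length = 6 + 5 + 9 + 11 = 31 bits.

Unary([5, 4, 8, 10]) = 1111101111011111111011111111110 (31 bits)


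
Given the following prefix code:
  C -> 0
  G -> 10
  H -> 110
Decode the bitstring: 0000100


Decoding step by step:
Bits 0 -> C
Bits 0 -> C
Bits 0 -> C
Bits 0 -> C
Bits 10 -> G
Bits 0 -> C


Decoded message: CCCCGC


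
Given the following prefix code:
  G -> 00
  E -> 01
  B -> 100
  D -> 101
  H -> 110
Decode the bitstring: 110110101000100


Decoding step by step:
Bits 110 -> H
Bits 110 -> H
Bits 101 -> D
Bits 00 -> G
Bits 01 -> E
Bits 00 -> G


Decoded message: HHDGEG


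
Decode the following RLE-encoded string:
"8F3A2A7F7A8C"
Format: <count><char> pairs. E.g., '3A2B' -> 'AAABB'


Expanding each <count><char> pair:
  8F -> 'FFFFFFFF'
  3A -> 'AAA'
  2A -> 'AA'
  7F -> 'FFFFFFF'
  7A -> 'AAAAAAA'
  8C -> 'CCCCCCCC'

Decoded = FFFFFFFFAAAAAFFFFFFFAAAAAAACCCCCCCC


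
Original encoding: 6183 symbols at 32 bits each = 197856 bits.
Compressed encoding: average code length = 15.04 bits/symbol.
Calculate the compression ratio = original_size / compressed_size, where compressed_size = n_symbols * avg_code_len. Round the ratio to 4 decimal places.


original_size = n_symbols * orig_bits = 6183 * 32 = 197856 bits
compressed_size = n_symbols * avg_code_len = 6183 * 15.04 = 92992.32 bits
ratio = original_size / compressed_size = 197856 / 92992.32 = 2.1277

Compression ratio = 2.1277


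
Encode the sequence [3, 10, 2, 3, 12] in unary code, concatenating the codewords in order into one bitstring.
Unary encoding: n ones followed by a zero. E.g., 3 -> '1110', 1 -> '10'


Encode each number as n ones followed by a terminating 0:
  3 -> 1110 (4 bits)
  10 -> 11111111110 (11 bits)
  2 -> 110 (3 bits)
  3 -> 1110 (4 bits)
  12 -> 1111111111110 (13 bits)
Total length = 4 + 11 + 3 + 4 + 13 = 35 bits.

Unary([3, 10, 2, 3, 12]) = 11101111111111011011101111111111110 (35 bits)


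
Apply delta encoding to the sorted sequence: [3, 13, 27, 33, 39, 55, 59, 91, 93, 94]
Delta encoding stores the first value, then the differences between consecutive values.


First value: 3
Deltas:
  13 - 3 = 10
  27 - 13 = 14
  33 - 27 = 6
  39 - 33 = 6
  55 - 39 = 16
  59 - 55 = 4
  91 - 59 = 32
  93 - 91 = 2
  94 - 93 = 1


Delta encoded: [3, 10, 14, 6, 6, 16, 4, 32, 2, 1]


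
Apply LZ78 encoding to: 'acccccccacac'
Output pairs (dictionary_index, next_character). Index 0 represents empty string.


LZ78 encoding steps:
Dictionary: {0: ''}
Step 1: w='' (idx 0), next='a' -> output (0, 'a'), add 'a' as idx 1
Step 2: w='' (idx 0), next='c' -> output (0, 'c'), add 'c' as idx 2
Step 3: w='c' (idx 2), next='c' -> output (2, 'c'), add 'cc' as idx 3
Step 4: w='cc' (idx 3), next='c' -> output (3, 'c'), add 'ccc' as idx 4
Step 5: w='c' (idx 2), next='a' -> output (2, 'a'), add 'ca' as idx 5
Step 6: w='ca' (idx 5), next='c' -> output (5, 'c'), add 'cac' as idx 6


Encoded: [(0, 'a'), (0, 'c'), (2, 'c'), (3, 'c'), (2, 'a'), (5, 'c')]


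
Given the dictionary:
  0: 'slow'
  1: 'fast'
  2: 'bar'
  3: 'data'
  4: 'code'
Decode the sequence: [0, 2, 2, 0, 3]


Look up each index in the dictionary:
  0 -> 'slow'
  2 -> 'bar'
  2 -> 'bar'
  0 -> 'slow'
  3 -> 'data'

Decoded: "slow bar bar slow data"


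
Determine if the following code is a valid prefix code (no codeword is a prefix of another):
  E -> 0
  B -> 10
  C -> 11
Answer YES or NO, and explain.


Checking each pair (does one codeword prefix another?):
  E='0' vs B='10': no prefix
  E='0' vs C='11': no prefix
  B='10' vs E='0': no prefix
  B='10' vs C='11': no prefix
  C='11' vs E='0': no prefix
  C='11' vs B='10': no prefix
No violation found over all pairs.

YES -- this is a valid prefix code. No codeword is a prefix of any other codeword.


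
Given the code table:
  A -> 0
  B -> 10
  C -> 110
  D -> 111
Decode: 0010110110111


Decoding:
0 -> A
0 -> A
10 -> B
110 -> C
110 -> C
111 -> D


Result: AABCCD


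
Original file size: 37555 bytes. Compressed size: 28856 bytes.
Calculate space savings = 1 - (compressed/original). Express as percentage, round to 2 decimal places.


ratio = compressed/original = 28856/37555 = 0.768366
savings = 1 - ratio = 1 - 0.768366 = 0.231634
as a percentage: 0.231634 * 100 = 23.16%

Space savings = 1 - 28856/37555 = 23.16%


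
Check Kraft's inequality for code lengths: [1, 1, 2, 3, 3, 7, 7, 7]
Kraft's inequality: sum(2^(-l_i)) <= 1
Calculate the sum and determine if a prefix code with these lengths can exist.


Sum = 2^(-1) + 2^(-1) + 2^(-2) + 2^(-3) + 2^(-3) + 2^(-7) + 2^(-7) + 2^(-7)
    = 0.5 + 0.5 + 0.25 + 0.125 + 0.125 + 0.0078125 + 0.0078125 + 0.0078125
    = 195/128 = 1.5234375
Since 1.5234375 > 1, Kraft's inequality is NOT satisfied.
A prefix code with these lengths CANNOT exist.

Kraft sum = 1.5234375. Not satisfied.


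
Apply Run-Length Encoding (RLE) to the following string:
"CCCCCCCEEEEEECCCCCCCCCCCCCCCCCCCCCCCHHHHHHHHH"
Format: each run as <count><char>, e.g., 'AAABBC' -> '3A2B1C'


Scanning runs left to right:
  i=0: run of 'C' x 7 -> '7C'
  i=7: run of 'E' x 6 -> '6E'
  i=13: run of 'C' x 23 -> '23C'
  i=36: run of 'H' x 9 -> '9H'

RLE = 7C6E23C9H


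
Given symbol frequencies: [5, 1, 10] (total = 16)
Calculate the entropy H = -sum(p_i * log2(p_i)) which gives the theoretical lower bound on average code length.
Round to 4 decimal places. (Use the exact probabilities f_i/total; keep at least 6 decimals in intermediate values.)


Per-symbol terms -p_i * log2(p_i) with p_i = f_i/16:
  p = 5/16 = 0.312500: log2(p) = -1.678072, -p*log2(p) = 0.524397
  p = 1/16 = 0.062500: log2(p) = -4.000000, -p*log2(p) = 0.250000
  p = 10/16 = 0.625000: log2(p) = -0.678072, -p*log2(p) = 0.423795
H = 0.524397 + 0.250000 + 0.423795 = 1.198192

H = 1.1982 bits/symbol


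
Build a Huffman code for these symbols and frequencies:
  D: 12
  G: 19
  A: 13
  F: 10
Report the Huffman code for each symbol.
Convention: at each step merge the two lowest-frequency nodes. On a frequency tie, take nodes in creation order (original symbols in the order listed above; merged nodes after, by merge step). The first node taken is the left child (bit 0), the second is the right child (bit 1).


Huffman tree construction:
Step 1: Merge F(10) + D(12) = 22
Step 2: Merge A(13) + G(19) = 32
Step 3: Merge (F+D)(22) + (A+G)(32) = 54
Read each symbol's code off the tree from the root (left child = 0, right child = 1).

Codes:
  D: 01 (length 2)
  G: 11 (length 2)
  A: 10 (length 2)
  F: 00 (length 2)
Average code length: 108/54 = 2.0000 bits/symbol


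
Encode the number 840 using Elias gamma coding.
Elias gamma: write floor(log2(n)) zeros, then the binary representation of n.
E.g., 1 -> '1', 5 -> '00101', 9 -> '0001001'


num_bits = floor(log2(840)) + 1 = 10
leading_zeros = num_bits - 1 = 9
binary(840) = 1101001000

Elias gamma(840) = '000000000' + '1101001000' = 0000000001101001000 (19 bits)


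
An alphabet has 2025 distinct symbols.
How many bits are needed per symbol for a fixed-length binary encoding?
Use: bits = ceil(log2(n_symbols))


log2(2025) = 10.9837
Bracket: 2^10 = 1024 < 2025 <= 2^11 = 2048
So ceil(log2(2025)) = 11

bits = ceil(log2(2025)) = ceil(10.9837) = 11 bits


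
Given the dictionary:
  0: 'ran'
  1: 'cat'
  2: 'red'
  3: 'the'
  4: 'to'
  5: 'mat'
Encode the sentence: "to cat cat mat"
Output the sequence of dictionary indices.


Look up each word in the dictionary:
  'to' -> 4
  'cat' -> 1
  'cat' -> 1
  'mat' -> 5

Encoded: [4, 1, 1, 5]


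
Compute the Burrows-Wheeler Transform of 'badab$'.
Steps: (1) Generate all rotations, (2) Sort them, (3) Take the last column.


Rotations (sorted):
  0: $badab -> last char: b
  1: ab$bad -> last char: d
  2: adab$b -> last char: b
  3: b$bada -> last char: a
  4: badab$ -> last char: $
  5: dab$ba -> last char: a


BWT = bdba$a


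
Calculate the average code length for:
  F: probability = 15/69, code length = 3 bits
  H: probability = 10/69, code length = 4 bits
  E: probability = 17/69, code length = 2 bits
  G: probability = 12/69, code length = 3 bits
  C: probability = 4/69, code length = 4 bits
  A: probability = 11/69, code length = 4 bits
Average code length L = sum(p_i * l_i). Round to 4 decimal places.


Weighted contributions p_i * l_i:
  F: (15/69) * 3 = 45/69
  H: (10/69) * 4 = 40/69
  E: (17/69) * 2 = 34/69
  G: (12/69) * 3 = 36/69
  C: (4/69) * 4 = 16/69
  A: (11/69) * 4 = 44/69
Sum = (45 + 40 + 34 + 36 + 16 + 44)/69 = 215/69

L = 215/69 = 3.1159 bits/symbol
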